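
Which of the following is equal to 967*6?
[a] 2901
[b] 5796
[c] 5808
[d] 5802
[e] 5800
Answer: d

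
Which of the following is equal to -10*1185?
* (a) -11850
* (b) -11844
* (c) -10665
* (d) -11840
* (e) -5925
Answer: a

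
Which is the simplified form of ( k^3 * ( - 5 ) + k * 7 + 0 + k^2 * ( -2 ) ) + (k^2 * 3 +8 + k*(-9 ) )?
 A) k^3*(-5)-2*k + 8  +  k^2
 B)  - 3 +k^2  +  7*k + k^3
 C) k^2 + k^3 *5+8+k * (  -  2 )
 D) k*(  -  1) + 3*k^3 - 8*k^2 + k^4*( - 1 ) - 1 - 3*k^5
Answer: A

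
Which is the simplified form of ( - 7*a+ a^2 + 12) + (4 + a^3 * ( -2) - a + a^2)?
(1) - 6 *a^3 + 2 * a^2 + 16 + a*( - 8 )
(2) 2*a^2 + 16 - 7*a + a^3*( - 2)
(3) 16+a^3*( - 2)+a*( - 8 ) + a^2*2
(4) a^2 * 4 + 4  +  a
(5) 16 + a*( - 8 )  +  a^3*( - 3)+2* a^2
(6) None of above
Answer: 3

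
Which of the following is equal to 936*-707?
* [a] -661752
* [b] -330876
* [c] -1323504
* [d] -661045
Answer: a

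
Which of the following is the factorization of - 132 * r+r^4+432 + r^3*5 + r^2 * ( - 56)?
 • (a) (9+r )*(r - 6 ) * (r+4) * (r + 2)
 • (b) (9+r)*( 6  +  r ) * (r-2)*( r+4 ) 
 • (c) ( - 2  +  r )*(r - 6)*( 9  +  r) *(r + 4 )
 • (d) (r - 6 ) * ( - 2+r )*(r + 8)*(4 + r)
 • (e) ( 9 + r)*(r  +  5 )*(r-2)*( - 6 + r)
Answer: c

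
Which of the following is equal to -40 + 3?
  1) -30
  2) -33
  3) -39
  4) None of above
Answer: 4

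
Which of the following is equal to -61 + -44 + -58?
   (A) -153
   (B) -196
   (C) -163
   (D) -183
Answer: C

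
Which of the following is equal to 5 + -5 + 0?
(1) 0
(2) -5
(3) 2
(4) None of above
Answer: 1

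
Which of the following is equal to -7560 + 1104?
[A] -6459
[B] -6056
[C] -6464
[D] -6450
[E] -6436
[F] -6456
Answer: F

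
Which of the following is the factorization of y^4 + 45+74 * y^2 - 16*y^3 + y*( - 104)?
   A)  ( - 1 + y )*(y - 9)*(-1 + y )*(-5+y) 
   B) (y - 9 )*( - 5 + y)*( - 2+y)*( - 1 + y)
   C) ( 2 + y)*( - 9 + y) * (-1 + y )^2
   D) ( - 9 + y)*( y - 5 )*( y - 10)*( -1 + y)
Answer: A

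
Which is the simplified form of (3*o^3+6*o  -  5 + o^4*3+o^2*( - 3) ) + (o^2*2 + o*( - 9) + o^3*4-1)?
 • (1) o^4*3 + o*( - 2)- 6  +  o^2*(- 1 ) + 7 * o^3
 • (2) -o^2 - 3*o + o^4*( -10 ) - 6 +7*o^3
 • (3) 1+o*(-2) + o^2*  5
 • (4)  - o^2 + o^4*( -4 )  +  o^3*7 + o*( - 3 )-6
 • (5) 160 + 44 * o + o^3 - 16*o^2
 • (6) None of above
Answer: 6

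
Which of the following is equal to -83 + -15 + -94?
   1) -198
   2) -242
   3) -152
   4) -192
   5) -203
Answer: 4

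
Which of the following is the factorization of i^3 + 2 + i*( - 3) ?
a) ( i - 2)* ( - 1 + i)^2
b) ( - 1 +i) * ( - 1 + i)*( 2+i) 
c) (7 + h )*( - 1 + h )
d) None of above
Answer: b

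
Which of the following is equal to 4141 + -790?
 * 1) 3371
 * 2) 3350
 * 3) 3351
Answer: 3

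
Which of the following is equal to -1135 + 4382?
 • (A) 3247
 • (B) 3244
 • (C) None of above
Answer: A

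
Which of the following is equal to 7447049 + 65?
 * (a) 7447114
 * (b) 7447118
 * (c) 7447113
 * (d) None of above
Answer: a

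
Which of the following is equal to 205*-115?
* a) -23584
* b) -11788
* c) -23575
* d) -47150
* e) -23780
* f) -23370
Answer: c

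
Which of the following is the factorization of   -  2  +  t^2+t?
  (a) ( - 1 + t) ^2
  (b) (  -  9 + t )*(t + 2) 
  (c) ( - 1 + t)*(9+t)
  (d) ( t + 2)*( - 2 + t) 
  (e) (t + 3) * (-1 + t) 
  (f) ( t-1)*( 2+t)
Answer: f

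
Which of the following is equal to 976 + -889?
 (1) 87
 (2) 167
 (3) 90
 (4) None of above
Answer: 1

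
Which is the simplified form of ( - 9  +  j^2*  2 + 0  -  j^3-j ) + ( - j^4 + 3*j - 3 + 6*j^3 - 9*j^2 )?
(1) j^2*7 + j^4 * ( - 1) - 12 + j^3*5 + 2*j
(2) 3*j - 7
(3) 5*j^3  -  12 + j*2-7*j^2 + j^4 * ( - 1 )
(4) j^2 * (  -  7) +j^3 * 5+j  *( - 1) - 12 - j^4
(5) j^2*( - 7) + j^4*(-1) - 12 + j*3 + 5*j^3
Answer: 3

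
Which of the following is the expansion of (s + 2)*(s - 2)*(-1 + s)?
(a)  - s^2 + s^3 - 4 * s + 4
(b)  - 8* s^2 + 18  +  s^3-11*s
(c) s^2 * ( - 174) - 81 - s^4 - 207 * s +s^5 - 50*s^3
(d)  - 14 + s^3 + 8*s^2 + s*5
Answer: a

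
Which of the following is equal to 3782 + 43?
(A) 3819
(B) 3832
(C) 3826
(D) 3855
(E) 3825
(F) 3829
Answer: E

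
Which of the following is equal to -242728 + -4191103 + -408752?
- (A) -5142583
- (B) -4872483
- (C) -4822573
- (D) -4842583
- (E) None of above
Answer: D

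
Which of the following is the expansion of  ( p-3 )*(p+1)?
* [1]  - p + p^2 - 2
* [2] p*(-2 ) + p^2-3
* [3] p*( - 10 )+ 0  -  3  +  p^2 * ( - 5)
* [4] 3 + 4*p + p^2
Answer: 2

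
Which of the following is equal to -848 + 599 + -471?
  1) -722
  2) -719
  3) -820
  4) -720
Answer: 4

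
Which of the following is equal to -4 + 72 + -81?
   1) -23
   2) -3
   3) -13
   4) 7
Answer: 3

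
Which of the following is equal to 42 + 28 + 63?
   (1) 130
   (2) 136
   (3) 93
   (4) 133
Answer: 4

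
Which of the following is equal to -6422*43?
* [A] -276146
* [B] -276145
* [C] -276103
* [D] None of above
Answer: A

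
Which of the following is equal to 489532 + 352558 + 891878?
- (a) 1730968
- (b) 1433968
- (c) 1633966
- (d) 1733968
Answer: d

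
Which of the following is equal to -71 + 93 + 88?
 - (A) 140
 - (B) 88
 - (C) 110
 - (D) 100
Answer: C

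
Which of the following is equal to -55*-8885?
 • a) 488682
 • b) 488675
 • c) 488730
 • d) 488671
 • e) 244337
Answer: b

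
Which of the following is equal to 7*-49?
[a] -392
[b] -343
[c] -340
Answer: b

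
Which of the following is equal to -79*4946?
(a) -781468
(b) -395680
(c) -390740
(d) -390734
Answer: d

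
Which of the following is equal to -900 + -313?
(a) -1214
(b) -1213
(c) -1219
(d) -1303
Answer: b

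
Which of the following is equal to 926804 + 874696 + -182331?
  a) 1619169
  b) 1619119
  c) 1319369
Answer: a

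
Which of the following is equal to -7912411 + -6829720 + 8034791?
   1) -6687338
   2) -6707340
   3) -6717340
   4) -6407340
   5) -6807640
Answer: 2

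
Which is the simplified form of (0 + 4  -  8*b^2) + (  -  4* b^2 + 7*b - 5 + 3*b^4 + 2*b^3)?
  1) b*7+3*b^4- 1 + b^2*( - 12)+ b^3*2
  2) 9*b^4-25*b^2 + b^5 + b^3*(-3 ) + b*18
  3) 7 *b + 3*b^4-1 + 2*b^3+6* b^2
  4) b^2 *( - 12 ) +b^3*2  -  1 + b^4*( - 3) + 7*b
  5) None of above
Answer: 1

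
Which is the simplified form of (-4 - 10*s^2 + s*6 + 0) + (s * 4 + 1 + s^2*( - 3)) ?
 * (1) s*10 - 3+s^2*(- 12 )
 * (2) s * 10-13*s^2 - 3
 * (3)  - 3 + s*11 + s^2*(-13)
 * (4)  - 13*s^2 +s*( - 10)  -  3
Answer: 2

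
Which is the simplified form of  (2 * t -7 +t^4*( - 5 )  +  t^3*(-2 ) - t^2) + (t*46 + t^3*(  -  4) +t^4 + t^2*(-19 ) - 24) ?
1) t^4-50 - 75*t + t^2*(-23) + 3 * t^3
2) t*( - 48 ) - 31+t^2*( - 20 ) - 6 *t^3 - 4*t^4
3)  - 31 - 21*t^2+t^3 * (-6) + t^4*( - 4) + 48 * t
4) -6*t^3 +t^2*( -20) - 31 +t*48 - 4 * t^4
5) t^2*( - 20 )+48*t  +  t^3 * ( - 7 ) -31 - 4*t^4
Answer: 4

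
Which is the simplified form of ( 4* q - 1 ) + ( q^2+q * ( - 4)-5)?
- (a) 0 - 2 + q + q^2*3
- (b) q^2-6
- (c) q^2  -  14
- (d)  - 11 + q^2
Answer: b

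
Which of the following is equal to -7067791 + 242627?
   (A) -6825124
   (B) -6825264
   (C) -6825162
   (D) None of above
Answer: D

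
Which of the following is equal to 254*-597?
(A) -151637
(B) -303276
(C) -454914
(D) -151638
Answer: D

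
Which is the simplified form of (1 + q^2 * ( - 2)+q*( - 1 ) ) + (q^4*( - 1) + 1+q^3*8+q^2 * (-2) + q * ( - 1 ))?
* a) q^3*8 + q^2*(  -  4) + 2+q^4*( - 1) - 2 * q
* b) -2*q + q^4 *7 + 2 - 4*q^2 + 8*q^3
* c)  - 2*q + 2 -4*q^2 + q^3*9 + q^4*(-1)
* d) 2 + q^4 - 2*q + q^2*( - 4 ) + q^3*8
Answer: a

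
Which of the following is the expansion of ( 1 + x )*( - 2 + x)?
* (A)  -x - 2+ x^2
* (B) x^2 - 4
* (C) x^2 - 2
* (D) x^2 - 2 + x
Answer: A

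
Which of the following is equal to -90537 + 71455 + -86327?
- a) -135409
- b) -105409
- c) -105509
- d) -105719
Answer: b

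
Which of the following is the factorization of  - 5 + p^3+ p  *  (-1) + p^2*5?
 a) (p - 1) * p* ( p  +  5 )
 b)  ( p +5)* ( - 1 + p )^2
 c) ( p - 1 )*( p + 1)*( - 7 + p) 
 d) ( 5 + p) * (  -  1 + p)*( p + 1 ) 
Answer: d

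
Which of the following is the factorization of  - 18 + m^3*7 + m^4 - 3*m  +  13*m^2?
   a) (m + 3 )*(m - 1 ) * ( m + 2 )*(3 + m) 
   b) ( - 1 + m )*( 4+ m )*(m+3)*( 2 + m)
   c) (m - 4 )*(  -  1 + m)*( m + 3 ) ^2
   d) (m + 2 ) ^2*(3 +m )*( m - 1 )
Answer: a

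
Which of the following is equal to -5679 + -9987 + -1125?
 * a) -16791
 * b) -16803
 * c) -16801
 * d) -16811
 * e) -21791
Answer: a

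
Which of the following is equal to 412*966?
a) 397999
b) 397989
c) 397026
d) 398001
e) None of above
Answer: e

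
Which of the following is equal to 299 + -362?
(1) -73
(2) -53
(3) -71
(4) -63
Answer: 4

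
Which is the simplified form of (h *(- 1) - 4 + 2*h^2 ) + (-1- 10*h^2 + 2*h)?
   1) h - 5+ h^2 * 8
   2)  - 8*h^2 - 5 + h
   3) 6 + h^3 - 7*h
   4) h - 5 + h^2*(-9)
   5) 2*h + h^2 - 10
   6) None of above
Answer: 2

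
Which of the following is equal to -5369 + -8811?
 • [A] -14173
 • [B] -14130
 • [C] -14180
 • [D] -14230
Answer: C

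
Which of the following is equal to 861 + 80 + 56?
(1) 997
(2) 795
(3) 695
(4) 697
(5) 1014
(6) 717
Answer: 1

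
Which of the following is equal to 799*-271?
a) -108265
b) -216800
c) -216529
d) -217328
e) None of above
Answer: c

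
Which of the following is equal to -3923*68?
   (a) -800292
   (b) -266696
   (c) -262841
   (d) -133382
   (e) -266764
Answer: e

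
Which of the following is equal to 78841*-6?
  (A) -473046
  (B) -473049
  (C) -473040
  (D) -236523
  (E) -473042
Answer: A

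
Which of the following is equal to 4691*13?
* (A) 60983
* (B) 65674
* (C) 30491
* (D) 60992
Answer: A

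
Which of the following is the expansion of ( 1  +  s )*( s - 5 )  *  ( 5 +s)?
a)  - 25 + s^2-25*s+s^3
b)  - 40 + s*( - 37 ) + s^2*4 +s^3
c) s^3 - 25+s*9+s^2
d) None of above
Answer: a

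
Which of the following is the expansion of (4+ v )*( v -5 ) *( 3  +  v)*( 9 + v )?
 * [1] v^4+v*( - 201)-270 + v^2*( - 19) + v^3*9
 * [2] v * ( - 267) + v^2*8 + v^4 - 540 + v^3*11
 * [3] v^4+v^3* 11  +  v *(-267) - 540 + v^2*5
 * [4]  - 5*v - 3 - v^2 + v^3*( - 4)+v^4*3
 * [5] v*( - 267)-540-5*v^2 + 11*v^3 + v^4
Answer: 5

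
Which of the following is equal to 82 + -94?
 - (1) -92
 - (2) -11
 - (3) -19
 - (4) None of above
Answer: 4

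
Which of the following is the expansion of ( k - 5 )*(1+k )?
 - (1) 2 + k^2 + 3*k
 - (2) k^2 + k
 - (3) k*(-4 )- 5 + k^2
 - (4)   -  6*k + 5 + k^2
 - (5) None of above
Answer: 3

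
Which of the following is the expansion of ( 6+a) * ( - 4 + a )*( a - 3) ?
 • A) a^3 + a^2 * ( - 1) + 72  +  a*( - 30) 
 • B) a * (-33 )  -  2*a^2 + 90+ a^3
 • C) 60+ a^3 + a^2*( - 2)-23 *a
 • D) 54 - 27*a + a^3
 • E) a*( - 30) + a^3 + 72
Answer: A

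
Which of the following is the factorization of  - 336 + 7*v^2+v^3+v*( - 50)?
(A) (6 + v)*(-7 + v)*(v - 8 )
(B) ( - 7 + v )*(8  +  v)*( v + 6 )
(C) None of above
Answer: B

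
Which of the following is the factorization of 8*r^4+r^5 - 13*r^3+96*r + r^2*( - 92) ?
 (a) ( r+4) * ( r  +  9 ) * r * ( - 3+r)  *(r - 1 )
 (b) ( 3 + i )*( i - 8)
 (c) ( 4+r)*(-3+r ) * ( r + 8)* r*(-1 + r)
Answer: c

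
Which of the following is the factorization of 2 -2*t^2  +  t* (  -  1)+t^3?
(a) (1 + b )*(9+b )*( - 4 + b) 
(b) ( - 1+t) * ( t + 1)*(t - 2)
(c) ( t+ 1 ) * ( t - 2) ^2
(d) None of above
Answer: b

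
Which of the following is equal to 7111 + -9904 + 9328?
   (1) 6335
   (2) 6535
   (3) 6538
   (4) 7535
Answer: 2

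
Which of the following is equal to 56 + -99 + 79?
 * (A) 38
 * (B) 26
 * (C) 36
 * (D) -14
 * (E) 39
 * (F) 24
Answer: C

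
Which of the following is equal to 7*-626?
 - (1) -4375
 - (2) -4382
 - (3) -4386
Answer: 2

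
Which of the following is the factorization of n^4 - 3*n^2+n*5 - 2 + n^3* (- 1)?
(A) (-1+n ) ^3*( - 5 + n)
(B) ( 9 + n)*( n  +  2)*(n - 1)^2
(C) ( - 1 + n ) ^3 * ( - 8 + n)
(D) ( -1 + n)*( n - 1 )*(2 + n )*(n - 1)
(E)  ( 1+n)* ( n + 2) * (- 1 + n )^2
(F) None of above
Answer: D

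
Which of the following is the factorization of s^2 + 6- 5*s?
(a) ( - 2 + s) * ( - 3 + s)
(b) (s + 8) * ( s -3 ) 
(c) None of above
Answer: a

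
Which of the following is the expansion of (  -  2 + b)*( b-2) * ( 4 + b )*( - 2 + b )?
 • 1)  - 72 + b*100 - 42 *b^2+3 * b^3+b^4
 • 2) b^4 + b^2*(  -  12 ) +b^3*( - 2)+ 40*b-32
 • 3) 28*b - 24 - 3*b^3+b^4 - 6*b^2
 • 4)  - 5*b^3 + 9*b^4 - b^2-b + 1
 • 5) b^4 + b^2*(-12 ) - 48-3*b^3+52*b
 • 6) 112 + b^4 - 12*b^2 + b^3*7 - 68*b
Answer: 2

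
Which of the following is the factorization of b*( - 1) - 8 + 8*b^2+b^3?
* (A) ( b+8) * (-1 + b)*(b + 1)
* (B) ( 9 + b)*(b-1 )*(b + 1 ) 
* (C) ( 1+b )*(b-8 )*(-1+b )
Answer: A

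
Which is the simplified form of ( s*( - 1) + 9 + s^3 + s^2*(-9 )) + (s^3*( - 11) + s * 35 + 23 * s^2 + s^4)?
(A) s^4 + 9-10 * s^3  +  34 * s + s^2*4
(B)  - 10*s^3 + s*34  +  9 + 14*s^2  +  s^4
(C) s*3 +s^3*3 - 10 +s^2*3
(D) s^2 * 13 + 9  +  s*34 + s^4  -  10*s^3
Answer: B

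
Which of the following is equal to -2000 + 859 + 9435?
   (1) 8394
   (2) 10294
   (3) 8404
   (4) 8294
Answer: 4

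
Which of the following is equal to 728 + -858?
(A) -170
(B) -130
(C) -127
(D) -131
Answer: B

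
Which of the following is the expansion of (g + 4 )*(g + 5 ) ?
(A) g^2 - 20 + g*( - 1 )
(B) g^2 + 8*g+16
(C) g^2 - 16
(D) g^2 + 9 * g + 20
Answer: D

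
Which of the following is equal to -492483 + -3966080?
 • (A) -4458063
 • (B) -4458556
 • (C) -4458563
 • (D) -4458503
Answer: C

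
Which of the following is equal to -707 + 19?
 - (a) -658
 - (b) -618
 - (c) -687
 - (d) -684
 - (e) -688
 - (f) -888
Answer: e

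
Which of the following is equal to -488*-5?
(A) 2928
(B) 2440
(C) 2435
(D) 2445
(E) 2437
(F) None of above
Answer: B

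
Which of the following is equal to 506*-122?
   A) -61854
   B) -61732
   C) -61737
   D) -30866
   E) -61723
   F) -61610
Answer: B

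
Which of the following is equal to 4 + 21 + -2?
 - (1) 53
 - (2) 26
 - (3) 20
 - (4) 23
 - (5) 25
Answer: 4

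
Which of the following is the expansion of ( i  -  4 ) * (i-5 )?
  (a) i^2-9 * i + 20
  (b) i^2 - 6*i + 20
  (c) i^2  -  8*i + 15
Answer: a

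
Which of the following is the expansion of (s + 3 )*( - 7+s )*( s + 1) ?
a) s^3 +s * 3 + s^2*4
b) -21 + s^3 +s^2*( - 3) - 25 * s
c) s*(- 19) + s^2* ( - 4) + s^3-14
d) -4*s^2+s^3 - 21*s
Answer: b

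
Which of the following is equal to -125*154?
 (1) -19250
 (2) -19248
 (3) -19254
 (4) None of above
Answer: 1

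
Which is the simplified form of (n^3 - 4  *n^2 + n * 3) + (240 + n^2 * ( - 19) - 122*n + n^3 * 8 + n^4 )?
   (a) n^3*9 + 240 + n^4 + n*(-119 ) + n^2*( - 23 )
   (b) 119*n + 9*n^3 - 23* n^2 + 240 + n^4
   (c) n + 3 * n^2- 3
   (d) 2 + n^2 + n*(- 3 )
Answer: a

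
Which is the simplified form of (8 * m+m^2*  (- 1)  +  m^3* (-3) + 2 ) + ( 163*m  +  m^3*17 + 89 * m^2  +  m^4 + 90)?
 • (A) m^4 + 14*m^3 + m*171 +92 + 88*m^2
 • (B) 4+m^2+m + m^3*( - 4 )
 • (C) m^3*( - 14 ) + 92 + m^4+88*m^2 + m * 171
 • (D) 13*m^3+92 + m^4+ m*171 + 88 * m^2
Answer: A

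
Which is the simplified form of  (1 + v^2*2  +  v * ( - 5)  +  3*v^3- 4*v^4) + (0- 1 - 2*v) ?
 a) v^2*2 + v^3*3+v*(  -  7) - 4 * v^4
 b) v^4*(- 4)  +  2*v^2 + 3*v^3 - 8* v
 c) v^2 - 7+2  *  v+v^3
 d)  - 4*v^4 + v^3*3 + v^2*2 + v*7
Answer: a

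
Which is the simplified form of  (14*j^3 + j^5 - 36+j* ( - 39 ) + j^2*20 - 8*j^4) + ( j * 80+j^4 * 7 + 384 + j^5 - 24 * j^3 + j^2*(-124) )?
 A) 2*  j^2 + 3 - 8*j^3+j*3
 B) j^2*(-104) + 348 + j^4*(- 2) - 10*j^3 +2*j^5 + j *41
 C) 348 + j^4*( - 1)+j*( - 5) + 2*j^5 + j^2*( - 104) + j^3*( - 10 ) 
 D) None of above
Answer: D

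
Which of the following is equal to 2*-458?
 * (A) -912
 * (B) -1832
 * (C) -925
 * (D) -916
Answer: D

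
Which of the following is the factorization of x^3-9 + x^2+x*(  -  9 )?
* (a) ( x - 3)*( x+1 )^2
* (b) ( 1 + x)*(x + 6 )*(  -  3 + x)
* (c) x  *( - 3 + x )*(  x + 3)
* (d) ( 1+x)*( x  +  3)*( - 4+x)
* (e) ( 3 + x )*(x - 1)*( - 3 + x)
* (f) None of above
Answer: f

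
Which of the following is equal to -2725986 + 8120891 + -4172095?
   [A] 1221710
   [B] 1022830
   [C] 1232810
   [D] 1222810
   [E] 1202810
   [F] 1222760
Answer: D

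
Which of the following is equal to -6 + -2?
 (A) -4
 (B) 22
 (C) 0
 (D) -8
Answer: D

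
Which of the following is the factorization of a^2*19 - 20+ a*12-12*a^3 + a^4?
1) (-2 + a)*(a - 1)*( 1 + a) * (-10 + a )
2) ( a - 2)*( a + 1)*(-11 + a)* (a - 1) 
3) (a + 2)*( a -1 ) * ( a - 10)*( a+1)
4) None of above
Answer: 1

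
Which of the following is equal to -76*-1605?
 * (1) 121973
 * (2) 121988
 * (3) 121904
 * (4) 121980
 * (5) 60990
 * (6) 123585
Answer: 4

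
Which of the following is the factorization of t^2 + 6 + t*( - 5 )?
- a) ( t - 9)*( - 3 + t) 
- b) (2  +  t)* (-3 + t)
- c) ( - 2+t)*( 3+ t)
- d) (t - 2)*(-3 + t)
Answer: d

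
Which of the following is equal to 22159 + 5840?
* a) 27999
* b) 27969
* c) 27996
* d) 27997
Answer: a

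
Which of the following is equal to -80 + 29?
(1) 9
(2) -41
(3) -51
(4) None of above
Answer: 3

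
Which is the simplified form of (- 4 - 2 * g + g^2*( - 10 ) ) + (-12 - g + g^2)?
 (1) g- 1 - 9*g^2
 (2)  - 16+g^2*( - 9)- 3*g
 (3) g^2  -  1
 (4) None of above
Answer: 2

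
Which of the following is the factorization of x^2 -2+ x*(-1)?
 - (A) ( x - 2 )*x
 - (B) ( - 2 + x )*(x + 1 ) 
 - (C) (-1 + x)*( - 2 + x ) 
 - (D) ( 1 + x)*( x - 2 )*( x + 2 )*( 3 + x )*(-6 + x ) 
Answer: B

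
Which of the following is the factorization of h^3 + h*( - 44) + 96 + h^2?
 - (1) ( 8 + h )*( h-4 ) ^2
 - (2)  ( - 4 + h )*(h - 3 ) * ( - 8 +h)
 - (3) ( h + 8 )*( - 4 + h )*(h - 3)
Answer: 3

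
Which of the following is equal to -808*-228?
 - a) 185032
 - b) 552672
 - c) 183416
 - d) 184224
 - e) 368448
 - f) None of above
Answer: d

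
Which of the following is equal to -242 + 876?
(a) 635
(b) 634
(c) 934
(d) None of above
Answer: b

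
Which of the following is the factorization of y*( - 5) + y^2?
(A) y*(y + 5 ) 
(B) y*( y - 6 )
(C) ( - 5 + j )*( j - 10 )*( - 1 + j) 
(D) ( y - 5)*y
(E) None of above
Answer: D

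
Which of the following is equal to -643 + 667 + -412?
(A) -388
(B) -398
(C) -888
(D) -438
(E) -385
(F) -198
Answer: A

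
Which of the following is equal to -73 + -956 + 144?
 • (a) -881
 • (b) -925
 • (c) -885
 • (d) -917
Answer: c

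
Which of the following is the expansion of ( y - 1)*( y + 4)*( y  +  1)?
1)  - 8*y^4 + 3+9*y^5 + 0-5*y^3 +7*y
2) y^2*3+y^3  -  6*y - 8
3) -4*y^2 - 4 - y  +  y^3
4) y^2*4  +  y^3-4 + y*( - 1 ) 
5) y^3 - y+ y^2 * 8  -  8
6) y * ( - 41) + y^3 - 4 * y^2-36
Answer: 4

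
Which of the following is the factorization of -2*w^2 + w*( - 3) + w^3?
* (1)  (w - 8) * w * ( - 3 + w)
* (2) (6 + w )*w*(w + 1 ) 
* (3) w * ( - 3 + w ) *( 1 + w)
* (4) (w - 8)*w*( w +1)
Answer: 3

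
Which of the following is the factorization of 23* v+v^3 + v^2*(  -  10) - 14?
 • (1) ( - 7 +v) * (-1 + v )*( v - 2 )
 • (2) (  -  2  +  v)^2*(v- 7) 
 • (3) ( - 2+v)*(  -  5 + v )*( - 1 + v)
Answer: 1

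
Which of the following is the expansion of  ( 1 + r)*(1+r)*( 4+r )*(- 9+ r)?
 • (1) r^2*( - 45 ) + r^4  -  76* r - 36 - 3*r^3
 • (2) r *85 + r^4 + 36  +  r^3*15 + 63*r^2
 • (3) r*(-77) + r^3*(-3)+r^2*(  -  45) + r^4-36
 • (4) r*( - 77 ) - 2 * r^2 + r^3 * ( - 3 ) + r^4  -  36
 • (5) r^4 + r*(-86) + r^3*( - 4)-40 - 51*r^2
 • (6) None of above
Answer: 3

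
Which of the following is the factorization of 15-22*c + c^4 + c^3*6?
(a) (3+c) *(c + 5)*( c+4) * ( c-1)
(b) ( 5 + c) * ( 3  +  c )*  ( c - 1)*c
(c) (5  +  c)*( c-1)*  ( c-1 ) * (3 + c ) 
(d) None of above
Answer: c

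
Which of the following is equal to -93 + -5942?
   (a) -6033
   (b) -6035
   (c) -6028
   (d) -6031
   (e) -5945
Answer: b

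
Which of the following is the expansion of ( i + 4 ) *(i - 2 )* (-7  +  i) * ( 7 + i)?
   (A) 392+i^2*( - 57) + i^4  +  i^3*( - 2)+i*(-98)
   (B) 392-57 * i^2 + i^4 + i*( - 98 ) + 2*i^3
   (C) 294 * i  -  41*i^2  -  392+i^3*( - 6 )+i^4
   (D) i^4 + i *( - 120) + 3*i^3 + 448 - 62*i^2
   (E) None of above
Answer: B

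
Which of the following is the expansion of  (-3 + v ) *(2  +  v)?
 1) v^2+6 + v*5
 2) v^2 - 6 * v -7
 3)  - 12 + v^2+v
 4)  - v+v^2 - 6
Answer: 4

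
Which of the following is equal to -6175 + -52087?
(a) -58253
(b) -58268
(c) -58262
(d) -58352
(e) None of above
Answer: c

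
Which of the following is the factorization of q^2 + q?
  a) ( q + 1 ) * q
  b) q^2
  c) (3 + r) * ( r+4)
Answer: a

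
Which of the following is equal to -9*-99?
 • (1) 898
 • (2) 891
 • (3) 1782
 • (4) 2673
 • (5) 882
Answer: 2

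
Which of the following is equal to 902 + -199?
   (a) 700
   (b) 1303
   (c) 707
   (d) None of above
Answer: d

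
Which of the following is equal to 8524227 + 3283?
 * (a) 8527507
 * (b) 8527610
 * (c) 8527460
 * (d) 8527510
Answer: d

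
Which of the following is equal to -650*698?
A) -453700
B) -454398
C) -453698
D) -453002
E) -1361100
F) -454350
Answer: A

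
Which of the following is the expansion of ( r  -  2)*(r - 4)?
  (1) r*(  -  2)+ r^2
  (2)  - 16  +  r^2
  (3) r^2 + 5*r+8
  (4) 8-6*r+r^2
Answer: 4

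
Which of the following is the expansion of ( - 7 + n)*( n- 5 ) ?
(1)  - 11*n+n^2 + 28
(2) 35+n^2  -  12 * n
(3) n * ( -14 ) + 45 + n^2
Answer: 2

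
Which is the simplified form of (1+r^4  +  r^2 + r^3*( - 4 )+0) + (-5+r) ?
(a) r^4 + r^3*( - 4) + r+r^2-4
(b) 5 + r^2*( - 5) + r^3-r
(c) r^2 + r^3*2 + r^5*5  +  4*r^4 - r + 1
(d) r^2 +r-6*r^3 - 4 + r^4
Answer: a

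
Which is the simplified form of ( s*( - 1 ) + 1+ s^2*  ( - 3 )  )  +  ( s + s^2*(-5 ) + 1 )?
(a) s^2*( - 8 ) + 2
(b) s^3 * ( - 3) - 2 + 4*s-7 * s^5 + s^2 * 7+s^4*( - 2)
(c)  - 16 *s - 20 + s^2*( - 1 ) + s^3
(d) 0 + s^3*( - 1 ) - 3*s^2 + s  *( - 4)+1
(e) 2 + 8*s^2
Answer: a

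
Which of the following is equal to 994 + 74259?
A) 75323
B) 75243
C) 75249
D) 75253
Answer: D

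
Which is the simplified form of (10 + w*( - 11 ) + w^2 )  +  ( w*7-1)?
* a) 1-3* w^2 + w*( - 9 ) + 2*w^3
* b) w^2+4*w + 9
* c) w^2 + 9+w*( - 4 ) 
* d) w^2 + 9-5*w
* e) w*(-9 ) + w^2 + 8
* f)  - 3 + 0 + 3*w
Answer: c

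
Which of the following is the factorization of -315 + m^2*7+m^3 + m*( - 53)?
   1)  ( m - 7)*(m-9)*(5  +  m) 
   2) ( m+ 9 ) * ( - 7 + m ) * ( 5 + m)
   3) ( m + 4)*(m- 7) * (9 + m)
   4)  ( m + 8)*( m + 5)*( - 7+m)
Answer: 2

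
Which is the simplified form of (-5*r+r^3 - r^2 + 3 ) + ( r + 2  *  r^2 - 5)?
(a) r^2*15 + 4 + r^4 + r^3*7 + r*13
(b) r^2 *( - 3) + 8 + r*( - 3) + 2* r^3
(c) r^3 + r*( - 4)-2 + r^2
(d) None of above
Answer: c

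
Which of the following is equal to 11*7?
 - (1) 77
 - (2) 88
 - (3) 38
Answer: 1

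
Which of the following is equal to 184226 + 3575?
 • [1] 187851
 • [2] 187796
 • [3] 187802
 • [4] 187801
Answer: 4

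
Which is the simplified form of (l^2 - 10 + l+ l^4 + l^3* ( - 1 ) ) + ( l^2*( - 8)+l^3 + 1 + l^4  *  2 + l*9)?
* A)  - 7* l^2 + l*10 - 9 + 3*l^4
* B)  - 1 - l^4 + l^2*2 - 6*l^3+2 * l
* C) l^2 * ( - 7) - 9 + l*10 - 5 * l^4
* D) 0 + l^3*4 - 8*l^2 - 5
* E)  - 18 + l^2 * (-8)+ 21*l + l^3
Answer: A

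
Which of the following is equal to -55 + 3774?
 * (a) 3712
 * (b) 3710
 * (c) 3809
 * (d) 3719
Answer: d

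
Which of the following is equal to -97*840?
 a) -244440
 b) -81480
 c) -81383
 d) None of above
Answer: b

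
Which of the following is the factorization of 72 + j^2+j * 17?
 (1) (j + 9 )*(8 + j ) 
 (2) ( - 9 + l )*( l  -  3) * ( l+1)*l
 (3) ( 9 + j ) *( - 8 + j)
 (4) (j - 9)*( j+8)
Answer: 1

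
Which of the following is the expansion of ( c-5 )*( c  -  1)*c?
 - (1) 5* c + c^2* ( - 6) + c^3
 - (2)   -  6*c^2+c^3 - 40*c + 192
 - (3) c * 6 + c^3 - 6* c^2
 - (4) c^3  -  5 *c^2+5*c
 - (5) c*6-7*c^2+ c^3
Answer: 1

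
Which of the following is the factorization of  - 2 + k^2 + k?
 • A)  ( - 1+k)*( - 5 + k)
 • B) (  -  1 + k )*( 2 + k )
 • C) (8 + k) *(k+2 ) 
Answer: B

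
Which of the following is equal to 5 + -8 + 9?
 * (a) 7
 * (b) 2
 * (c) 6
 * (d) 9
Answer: c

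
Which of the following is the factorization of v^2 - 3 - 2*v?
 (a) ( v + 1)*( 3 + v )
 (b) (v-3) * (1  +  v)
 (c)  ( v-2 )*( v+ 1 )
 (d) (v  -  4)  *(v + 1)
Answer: b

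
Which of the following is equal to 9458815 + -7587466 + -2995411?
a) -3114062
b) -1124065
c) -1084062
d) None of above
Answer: d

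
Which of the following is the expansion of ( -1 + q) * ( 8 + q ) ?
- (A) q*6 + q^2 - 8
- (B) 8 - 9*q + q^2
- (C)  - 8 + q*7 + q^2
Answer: C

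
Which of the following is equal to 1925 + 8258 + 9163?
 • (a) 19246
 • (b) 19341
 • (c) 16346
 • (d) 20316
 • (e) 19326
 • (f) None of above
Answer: f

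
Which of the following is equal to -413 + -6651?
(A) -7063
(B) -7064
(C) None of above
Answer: B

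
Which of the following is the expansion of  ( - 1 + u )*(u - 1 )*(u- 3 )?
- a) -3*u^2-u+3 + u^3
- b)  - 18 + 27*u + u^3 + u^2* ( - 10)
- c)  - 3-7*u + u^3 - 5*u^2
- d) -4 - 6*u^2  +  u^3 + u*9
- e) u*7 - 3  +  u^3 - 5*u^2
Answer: e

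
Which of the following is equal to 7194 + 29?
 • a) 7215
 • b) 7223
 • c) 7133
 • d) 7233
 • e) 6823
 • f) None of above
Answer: b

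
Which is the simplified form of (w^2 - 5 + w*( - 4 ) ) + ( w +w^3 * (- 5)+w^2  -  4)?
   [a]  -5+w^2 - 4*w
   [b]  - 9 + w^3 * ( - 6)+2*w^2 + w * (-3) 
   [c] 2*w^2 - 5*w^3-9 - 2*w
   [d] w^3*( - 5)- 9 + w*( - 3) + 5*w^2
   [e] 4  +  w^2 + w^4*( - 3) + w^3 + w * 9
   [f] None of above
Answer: f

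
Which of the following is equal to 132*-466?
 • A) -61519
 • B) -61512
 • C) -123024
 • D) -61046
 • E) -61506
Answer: B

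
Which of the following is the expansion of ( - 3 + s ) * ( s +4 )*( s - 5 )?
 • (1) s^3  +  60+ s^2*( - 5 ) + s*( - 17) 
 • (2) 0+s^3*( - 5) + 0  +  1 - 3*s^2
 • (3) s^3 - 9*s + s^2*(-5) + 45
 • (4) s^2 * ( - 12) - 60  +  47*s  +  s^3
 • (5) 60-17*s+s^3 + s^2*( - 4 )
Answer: 5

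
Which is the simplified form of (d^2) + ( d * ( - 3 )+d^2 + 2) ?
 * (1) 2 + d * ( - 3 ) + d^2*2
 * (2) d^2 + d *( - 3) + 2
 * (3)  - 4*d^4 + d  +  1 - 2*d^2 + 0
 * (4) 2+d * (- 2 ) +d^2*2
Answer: 1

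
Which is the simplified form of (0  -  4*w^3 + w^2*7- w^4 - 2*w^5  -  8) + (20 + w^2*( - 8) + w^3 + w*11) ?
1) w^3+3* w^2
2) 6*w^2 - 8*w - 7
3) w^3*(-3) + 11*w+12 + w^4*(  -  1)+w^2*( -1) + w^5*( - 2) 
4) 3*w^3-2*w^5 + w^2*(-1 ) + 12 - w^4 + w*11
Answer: 3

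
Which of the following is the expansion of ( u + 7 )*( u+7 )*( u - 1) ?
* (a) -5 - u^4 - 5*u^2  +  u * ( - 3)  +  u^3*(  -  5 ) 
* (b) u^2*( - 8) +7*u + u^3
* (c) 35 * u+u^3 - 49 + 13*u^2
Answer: c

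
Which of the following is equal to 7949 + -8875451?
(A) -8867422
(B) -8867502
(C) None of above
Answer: B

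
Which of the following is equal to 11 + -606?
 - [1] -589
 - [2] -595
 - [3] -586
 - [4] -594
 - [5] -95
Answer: 2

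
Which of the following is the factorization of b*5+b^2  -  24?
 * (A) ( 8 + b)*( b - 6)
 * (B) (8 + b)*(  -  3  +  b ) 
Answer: B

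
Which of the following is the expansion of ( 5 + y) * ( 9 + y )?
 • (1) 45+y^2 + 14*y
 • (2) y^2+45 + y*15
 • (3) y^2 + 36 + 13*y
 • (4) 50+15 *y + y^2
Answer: 1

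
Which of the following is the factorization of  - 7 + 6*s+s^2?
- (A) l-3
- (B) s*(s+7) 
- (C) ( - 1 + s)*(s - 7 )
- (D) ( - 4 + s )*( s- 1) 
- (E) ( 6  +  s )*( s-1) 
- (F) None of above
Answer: F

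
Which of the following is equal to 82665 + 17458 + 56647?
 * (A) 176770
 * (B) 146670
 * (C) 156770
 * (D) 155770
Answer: C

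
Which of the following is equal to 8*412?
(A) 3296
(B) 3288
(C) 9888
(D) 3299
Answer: A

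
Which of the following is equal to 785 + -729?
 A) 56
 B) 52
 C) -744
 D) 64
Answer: A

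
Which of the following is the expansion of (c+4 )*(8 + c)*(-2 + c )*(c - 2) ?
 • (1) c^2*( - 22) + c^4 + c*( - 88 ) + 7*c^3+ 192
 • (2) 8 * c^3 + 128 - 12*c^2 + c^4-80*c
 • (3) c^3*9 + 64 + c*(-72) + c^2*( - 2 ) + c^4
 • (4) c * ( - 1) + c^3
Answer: 2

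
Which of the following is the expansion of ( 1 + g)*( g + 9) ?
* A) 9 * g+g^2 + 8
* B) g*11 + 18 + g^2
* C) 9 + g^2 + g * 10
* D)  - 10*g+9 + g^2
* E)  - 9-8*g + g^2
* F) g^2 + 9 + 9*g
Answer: C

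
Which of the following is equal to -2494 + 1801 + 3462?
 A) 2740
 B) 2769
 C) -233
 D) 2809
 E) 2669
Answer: B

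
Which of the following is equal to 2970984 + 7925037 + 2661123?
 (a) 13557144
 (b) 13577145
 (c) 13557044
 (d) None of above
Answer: a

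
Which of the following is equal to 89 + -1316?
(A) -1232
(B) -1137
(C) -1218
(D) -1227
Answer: D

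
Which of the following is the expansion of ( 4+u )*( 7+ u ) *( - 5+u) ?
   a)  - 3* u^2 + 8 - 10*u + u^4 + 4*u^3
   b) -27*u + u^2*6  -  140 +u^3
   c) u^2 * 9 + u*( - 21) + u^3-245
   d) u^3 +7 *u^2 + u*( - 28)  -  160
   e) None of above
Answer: b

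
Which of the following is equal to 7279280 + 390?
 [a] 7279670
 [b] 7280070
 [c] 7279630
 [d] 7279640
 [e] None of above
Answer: a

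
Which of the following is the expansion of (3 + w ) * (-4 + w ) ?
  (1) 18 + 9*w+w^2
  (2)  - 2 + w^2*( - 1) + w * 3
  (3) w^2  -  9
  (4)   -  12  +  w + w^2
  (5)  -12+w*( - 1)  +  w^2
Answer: 5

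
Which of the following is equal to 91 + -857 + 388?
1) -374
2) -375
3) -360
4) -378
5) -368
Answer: 4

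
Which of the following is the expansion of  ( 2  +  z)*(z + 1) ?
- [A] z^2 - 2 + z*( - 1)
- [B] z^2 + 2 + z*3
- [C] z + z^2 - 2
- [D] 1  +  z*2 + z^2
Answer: B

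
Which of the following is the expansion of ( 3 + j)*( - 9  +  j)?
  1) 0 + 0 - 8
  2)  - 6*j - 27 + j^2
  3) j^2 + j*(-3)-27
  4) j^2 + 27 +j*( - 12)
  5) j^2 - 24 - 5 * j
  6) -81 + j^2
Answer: 2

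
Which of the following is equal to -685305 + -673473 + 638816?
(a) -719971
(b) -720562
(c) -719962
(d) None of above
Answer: c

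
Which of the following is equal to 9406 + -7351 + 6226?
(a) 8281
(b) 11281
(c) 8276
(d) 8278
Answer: a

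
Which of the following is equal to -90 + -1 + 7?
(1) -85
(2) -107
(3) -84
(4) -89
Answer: 3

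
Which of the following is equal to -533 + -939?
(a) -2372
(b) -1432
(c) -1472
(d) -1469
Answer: c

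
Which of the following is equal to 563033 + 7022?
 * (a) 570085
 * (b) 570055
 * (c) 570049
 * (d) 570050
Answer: b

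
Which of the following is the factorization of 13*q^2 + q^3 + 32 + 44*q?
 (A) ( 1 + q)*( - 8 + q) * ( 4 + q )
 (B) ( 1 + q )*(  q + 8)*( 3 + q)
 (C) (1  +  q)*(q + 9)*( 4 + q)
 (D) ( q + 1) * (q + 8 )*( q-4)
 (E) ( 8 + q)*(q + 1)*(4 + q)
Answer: E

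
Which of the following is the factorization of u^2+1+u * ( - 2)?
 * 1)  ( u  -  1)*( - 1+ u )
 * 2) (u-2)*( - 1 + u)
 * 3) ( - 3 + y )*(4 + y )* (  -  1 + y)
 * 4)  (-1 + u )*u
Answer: 1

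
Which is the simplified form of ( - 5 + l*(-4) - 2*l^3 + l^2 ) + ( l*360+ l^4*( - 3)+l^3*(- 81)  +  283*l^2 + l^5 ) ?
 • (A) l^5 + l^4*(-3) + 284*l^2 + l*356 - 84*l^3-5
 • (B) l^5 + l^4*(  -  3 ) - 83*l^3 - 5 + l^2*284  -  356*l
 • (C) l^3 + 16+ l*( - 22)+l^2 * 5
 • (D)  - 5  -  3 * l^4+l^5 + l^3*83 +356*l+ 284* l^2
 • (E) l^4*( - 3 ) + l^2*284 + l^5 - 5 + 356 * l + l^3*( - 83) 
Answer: E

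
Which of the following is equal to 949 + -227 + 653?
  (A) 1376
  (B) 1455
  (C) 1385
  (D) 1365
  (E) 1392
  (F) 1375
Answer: F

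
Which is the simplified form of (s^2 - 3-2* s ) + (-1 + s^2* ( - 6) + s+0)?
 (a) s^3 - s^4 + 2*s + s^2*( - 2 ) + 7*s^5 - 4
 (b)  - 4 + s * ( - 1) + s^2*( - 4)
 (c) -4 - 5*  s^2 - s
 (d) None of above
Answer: c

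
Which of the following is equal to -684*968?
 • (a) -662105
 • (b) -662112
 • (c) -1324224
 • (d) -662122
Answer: b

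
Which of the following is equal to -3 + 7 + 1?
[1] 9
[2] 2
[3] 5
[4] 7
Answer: 3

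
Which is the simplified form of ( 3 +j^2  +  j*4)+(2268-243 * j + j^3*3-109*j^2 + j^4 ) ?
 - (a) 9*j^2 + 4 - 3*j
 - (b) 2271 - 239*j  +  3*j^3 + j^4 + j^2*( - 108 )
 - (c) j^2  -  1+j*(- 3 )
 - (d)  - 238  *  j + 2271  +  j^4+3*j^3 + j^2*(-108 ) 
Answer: b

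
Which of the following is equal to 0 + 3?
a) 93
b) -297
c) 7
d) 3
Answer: d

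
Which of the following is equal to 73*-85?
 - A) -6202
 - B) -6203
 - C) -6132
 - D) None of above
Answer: D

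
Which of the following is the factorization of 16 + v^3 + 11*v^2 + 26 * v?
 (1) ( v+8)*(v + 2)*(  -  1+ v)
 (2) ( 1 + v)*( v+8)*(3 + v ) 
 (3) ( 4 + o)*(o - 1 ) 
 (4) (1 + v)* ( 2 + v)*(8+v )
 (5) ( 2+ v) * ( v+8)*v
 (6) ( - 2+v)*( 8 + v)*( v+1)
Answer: 4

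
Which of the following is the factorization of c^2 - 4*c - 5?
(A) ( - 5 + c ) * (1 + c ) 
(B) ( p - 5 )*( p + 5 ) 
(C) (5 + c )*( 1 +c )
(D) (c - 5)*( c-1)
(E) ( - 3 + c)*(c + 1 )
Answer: A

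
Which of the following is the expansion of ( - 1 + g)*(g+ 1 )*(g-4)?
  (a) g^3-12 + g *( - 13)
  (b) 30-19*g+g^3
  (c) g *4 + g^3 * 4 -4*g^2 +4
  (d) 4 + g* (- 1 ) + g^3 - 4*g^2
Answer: d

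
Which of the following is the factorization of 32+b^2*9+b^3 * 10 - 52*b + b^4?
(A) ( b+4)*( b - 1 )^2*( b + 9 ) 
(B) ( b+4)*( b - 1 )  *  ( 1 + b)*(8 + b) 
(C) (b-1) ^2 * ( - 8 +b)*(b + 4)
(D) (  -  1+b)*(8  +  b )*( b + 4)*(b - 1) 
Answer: D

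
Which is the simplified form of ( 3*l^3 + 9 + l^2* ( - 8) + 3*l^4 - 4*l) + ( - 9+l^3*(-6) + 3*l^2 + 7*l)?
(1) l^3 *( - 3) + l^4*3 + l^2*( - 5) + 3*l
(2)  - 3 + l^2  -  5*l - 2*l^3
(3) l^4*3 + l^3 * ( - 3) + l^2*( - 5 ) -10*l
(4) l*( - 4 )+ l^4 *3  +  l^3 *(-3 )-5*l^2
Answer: 1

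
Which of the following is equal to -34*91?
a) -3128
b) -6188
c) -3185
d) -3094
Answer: d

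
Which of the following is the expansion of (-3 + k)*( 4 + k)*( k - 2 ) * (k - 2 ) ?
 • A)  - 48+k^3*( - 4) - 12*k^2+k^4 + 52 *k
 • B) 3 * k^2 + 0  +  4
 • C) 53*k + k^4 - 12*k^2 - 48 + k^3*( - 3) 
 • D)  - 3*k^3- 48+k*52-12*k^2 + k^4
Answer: D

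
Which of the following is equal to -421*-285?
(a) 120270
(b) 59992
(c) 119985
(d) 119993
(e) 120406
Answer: c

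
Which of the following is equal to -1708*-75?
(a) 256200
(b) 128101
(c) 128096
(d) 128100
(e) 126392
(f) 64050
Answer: d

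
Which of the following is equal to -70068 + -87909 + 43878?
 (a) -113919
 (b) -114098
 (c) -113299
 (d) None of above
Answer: d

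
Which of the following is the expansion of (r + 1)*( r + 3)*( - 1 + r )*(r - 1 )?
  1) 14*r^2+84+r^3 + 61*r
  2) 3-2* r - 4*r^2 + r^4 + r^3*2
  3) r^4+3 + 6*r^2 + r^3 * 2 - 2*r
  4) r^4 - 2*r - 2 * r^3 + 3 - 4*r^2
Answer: 2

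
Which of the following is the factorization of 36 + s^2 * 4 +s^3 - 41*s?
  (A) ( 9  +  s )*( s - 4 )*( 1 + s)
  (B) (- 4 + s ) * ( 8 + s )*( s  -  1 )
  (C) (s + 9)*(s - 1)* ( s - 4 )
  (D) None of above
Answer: C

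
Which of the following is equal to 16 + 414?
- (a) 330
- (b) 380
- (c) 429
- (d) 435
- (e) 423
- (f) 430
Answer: f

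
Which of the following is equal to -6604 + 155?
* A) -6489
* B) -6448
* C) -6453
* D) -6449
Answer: D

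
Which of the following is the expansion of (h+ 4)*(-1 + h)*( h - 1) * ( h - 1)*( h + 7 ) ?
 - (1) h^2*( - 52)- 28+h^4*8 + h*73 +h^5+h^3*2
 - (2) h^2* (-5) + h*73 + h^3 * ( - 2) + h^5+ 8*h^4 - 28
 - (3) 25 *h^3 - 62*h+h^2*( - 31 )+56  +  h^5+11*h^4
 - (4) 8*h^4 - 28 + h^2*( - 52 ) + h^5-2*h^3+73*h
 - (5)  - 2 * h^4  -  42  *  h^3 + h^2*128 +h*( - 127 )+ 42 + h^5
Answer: 4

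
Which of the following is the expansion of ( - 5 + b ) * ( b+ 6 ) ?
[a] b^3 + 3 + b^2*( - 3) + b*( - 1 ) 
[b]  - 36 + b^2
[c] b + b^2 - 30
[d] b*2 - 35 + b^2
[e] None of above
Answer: c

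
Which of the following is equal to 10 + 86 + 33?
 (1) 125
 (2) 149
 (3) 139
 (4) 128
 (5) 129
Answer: 5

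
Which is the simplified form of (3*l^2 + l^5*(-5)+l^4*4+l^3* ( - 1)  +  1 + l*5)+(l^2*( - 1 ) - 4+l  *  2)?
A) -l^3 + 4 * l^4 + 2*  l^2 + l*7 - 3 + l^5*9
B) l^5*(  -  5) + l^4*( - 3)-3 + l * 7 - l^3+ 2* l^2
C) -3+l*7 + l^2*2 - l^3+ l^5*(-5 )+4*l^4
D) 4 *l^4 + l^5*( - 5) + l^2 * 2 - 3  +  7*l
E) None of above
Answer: C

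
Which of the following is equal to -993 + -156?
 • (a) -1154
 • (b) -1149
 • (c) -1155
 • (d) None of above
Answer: b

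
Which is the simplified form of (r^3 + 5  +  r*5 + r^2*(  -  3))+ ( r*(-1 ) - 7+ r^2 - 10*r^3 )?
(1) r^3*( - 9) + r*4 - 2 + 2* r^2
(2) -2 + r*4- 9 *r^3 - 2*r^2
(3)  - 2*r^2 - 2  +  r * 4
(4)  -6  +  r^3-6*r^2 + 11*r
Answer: 2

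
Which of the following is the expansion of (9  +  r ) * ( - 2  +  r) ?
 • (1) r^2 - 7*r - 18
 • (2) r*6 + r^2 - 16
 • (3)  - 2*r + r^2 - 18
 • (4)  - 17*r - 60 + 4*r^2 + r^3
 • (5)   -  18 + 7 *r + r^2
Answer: 5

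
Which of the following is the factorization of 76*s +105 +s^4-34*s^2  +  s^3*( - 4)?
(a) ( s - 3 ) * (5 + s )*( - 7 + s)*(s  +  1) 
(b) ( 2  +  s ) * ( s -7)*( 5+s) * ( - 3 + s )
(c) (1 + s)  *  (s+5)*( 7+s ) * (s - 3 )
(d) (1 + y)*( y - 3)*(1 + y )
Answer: a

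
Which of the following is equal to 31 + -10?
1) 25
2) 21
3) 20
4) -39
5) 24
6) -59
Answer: 2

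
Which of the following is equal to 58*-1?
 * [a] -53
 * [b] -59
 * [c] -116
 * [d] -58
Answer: d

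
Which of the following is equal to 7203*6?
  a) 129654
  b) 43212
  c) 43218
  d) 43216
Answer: c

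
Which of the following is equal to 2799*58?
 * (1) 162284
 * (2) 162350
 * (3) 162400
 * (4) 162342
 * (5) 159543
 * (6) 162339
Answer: 4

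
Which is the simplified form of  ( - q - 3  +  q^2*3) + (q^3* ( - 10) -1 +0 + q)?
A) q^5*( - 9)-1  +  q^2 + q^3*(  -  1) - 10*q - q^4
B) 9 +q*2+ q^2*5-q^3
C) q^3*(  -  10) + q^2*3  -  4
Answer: C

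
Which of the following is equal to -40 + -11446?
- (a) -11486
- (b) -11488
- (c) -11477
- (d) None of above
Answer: a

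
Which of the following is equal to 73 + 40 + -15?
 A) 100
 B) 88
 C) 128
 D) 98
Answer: D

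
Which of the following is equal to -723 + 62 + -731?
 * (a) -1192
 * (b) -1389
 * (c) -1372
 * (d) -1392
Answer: d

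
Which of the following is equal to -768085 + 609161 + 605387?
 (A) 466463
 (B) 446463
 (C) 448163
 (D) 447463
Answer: B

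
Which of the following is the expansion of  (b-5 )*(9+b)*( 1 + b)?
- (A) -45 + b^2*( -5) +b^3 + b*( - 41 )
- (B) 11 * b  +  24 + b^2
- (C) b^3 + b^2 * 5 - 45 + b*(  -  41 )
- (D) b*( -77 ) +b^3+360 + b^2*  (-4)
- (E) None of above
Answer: C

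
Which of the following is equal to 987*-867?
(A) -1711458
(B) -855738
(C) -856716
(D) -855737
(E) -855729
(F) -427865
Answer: E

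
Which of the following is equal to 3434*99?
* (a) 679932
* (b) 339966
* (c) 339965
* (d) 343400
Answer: b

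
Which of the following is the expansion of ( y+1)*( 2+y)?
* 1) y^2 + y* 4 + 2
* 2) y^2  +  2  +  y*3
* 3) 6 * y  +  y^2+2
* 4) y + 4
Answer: 2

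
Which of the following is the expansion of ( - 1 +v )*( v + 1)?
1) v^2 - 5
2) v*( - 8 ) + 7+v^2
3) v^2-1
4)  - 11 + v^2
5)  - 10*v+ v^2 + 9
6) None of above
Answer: 3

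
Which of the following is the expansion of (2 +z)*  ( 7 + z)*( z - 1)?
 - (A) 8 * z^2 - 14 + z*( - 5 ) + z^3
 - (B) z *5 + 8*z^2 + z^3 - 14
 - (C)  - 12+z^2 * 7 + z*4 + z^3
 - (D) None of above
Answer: B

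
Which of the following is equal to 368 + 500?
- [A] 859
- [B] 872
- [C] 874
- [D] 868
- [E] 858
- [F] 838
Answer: D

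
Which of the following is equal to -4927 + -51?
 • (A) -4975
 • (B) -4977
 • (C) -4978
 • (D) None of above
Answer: C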